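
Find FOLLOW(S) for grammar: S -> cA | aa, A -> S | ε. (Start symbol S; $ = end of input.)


$ ∈ FOLLOW(S). For each A -> αBβ: add FIRST(β)\{ε} to FOLLOW(B); if β nullable, add FOLLOW(A).
FOLLOW(S) = {$}


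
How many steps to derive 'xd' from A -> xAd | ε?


Derivation: A => xAd => xd
Steps: 2


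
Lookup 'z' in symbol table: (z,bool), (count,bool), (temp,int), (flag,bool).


Lookup 'z' → type bool


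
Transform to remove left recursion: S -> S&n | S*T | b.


Left-recursive alternatives: S&n, S*T; non-recursive: b
Introduce S': S -> bS', S' -> &nS' | *TS' | ε


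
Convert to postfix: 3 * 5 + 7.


Left to right (same or higher precedence on left)
Postfix: 3 5 * 7 +


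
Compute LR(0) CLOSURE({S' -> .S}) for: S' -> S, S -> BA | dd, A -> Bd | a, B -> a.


Start: S' -> .S
For each item with dot before a nonterminal B, add B -> .γ for every B-production
Closure: [S' -> .S, S -> .BA, S -> .dd, B -> .a]


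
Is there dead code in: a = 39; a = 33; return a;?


first assignment to a is overwritten before any read
Dead: 'a = 39'


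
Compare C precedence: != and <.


'<' is relational (level 7); '!=' is equality (level 6)
Higher level binds tighter
'<' has higher precedence than '!='


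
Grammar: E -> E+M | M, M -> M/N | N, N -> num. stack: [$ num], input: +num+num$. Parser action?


'num' on top is the handle for N -> num
Action: reduce (N -> num)


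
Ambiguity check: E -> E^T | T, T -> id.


precedence layered via separate nonterminal T: deterministic
Unambiguous


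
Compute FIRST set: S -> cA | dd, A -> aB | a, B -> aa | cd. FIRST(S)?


Per alternative of S: FIRST(cA) = {c}; FIRST(dd) = {d}
FIRST(S) = {c, d}


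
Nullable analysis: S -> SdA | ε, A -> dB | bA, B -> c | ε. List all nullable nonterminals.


A nonterminal is nullable iff some alternative derives ε (directly, or every symbol in it is nullable)
Nullable: {B, S}


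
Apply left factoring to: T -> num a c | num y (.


Common prefix: 'num'
Factored: T -> num T', T' -> a c | y (


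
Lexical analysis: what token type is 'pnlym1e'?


Pattern: letter/underscore followed by alphanumerics, not a keyword
Type: IDENTIFIER


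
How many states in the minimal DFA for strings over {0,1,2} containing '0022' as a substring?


KMP-style automaton: 4 progress states + 1 absorbing accept = 5
Minimal DFA: 5 states


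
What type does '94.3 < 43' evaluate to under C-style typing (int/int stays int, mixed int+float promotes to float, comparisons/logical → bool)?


Operand types: float < int
Rule: comparison yields bool
Result type: bool


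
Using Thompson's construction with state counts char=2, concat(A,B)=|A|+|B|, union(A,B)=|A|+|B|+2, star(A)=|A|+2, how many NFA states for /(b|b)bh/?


Syntax tree has 4 char leaf(s), 1 union(s), 0 star(s)
chars contribute 4×2 = 8; each union adds +2; each star adds +2
Total: 8 + 2 + 0 = 10 states


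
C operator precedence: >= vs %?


'%' is multiplicative (level 10); '>=' is relational (level 7)
Higher level binds tighter
'%' has higher precedence than '>='


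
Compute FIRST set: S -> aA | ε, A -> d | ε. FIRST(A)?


Per alternative of A: FIRST(d) = {d}; FIRST(ε) = {ε}
FIRST(A) = {d, ε}


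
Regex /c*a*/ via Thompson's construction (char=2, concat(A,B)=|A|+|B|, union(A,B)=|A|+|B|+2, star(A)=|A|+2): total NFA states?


Syntax tree has 2 char leaf(s), 0 union(s), 2 star(s)
chars contribute 2×2 = 4; each union adds +2; each star adds +2
Total: 4 + 0 + 4 = 8 states


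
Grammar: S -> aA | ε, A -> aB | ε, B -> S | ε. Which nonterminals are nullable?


A nonterminal is nullable iff some alternative derives ε (directly, or every symbol in it is nullable)
Nullable: {A, B, S}


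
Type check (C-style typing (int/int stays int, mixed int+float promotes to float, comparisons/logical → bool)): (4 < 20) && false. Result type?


Operand types: bool && bool
Rule: logical operators take bool operands and yield bool
Result type: bool


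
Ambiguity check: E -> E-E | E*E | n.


'n-n*n' has two parse trees (no precedence encoded between - and *)
Ambiguous


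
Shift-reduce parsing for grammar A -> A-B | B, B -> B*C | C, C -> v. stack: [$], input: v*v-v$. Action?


no handle on stack; shift 'v'
Action: shift


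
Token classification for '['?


Pattern: delimiter/punctuation
Type: PUNCTUATION


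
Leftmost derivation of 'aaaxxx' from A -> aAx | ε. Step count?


Derivation: A => aAx => aaAxx => aaaAxxx => aaaxxx
Steps: 4


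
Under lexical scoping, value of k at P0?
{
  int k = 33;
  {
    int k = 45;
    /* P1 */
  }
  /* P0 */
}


k declared in the same block as P0
k = 33


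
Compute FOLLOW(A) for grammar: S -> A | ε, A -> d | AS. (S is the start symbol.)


$ ∈ FOLLOW(S). For each A -> αBβ: add FIRST(β)\{ε} to FOLLOW(B); if β nullable, add FOLLOW(A).
FOLLOW(A) = {$, d}


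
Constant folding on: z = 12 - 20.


12 - 20 = -8 at compile time
Optimized: z = -8


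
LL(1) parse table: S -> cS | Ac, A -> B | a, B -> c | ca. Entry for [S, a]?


For [S, a]: 'a' ∈ FIRST(Ac)
Entry: S -> Ac


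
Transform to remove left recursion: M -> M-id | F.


Left-recursive alternatives: M-id; non-recursive: F
Introduce M': M -> FM', M' -> -idM' | ε


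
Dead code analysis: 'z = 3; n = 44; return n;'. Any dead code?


z is assigned but never read
Dead: 'z = 3'


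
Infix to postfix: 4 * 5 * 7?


Left to right (same or higher precedence on left)
Postfix: 4 5 * 7 *


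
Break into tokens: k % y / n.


Scan left to right, longest-match per lexeme
Tokens: ID(k), OP(%), ID(y), OP(/), ID(n)


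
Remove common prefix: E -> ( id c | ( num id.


Common prefix: '('
Factored: E -> ( E', E' -> id c | num id


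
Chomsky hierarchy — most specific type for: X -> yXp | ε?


Single nonterminal LHS, but y^n p^n is not regular
Classification: Type 2 (Context-Free)


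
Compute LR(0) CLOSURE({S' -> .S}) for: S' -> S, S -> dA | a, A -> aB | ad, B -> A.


Start: S' -> .S
For each item with dot before a nonterminal B, add B -> .γ for every B-production
Closure: [S' -> .S, S -> .dA, S -> .a]


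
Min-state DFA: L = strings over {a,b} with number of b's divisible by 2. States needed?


Track (count of b) mod 2: states 0..1, accept at 0
Minimal DFA: 2 states


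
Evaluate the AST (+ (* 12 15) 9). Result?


Evaluate inner: (* 12 15) = 180
Evaluate root: (+ 180 9) = 189
Result: 189


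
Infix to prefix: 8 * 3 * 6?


left-to-right (same/higher precedence on left): tree is (* (* 8 3) 6)
Prefix: * * 8 3 6


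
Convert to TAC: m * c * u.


Break into single-operator statements:
t1 = m * c
t2 = t1 * u


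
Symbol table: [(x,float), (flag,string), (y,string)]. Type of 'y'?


Lookup 'y' → type string


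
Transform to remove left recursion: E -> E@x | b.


Left-recursive alternatives: E@x; non-recursive: b
Introduce E': E -> bE', E' -> @xE' | ε


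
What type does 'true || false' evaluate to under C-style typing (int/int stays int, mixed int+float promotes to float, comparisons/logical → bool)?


Operand types: bool || bool
Rule: logical operators take bool operands and yield bool
Result type: bool


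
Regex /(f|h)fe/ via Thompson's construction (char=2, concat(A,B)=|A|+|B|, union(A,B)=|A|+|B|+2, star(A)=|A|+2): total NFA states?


Syntax tree has 4 char leaf(s), 1 union(s), 0 star(s)
chars contribute 4×2 = 8; each union adds +2; each star adds +2
Total: 8 + 2 + 0 = 10 states


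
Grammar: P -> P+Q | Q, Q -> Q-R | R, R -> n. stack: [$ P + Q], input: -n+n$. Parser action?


'-' can extend Q; shift to build Q -> Q-R
Action: shift


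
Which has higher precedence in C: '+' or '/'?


'/' is multiplicative (level 10); '+' is additive (level 9)
Higher level binds tighter
'/' has higher precedence than '+'


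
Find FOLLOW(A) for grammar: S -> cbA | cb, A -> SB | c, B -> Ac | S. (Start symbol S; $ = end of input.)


$ ∈ FOLLOW(S). For each A -> αBβ: add FIRST(β)\{ε} to FOLLOW(B); if β nullable, add FOLLOW(A).
FOLLOW(A) = {$, c}


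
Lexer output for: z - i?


Scan left to right, longest-match per lexeme
Tokens: ID(z), OP(-), ID(i)


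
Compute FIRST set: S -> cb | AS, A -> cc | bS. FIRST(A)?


Per alternative of A: FIRST(cc) = {c}; FIRST(bS) = {b}
FIRST(A) = {b, c}


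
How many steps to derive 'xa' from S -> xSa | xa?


Derivation: S => xa
Steps: 1


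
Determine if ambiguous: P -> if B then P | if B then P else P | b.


dangling else: 'if B then if B then b else b' parses two ways
Ambiguous


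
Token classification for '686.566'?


Pattern: digits with a decimal point
Type: FLOAT_LITERAL


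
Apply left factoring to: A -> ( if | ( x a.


Common prefix: '('
Factored: A -> ( A', A' -> if | x a


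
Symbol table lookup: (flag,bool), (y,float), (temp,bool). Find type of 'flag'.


Lookup 'flag' → type bool


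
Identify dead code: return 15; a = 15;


statement follows a return and is unreachable
Dead: 'a = 15'


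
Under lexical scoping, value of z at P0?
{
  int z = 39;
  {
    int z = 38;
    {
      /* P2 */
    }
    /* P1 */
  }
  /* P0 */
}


z declared in the same block as P0
z = 39


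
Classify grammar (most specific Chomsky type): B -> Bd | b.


Left-linear: every RHS is a terminal or one nonterminal followed by a terminal
Classification: Type 3 (Regular)


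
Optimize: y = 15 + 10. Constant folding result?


15 + 10 = 25 at compile time
Optimized: y = 25


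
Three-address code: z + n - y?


Break into single-operator statements:
t1 = z + n
t2 = t1 - y


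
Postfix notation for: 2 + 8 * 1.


* has higher precedence, evaluate 8*1 first
Postfix: 2 8 1 * +


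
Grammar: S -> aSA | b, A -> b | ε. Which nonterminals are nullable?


A nonterminal is nullable iff some alternative derives ε (directly, or every symbol in it is nullable)
Nullable: {A}


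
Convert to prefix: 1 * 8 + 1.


left-to-right (same/higher precedence on left): tree is (+ (* 1 8) 1)
Prefix: + * 1 8 1


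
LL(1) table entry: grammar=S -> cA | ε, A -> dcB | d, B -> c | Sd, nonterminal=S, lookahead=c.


For [S, c]: 'c' ∈ FIRST(cA)
Entry: S -> cA


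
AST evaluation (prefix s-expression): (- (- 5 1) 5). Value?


Evaluate inner: (- 5 1) = 4
Evaluate root: (- 4 5) = -1
Result: -1


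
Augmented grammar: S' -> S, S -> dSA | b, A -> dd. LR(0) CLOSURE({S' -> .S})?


Start: S' -> .S
For each item with dot before a nonterminal B, add B -> .γ for every B-production
Closure: [S' -> .S, S -> .dSA, S -> .b]


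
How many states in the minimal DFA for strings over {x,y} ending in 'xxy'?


Track the longest suffix of input matching a prefix of 'xxy': 4 classes (prefixes of length 0..3)
Minimal DFA: 4 states


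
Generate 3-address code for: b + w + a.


Break into single-operator statements:
t1 = b + w
t2 = t1 + a


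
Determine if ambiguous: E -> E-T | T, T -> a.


precedence layered via separate nonterminal T: deterministic
Unambiguous


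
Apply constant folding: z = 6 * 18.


6 * 18 = 108 at compile time
Optimized: z = 108


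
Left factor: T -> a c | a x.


Common prefix: 'a'
Factored: T -> a T', T' -> c | x


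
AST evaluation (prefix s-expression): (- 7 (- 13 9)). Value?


Evaluate inner: (- 13 9) = 4
Evaluate root: (- 7 4) = 3
Result: 3


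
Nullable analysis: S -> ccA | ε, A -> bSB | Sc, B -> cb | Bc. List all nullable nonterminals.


A nonterminal is nullable iff some alternative derives ε (directly, or every symbol in it is nullable)
Nullable: {S}


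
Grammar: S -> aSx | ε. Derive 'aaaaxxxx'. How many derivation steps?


Derivation: S => aSx => aaSxx => aaaSxxx => aaaaSxxxx => aaaaxxxx
Steps: 5


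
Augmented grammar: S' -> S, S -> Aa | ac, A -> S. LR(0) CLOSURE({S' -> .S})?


Start: S' -> .S
For each item with dot before a nonterminal B, add B -> .γ for every B-production
Closure: [S' -> .S, S -> .Aa, S -> .ac, A -> .S]


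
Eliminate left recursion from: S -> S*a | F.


Left-recursive alternatives: S*a; non-recursive: F
Introduce S': S -> FS', S' -> *aS' | ε


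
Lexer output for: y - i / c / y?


Scan left to right, longest-match per lexeme
Tokens: ID(y), OP(-), ID(i), OP(/), ID(c), OP(/), ID(y)


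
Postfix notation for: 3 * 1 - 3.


Left to right (same or higher precedence on left)
Postfix: 3 1 * 3 -


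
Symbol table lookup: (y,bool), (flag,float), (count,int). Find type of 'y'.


Lookup 'y' → type bool


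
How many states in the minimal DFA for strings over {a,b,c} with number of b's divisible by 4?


Track (count of b) mod 4: states 0..3, accept at 0
Minimal DFA: 4 states


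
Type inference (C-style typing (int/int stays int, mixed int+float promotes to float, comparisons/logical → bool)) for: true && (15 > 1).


Operand types: bool && bool
Rule: logical operators take bool operands and yield bool
Result type: bool


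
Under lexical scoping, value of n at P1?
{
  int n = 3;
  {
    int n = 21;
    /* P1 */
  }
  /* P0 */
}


n declared in the same block as P1
n = 21


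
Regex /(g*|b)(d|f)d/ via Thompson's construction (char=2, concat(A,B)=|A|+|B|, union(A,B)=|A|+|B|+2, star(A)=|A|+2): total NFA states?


Syntax tree has 5 char leaf(s), 2 union(s), 1 star(s)
chars contribute 5×2 = 10; each union adds +2; each star adds +2
Total: 10 + 4 + 2 = 16 states


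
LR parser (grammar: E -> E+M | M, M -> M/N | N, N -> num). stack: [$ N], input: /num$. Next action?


'N' (not preceded by M/) is the handle for M -> N
Action: reduce (M -> N)


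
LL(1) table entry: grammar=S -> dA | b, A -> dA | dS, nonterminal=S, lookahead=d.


For [S, d]: 'd' ∈ FIRST(dA)
Entry: S -> dA


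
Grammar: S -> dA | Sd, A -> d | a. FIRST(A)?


Per alternative of A: FIRST(d) = {d}; FIRST(a) = {a}
FIRST(A) = {a, d}


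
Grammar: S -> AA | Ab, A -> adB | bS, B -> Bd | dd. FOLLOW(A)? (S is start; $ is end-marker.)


$ ∈ FOLLOW(S). For each A -> αBβ: add FIRST(β)\{ε} to FOLLOW(B); if β nullable, add FOLLOW(A).
FOLLOW(A) = {$, a, b}


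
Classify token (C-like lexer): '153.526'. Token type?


Pattern: digits with a decimal point
Type: FLOAT_LITERAL


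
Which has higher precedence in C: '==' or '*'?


'*' is multiplicative (level 10); '==' is equality (level 6)
Higher level binds tighter
'*' has higher precedence than '=='


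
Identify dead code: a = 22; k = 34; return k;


a is assigned but never read
Dead: 'a = 22'


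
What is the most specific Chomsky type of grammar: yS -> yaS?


LHS has context (more than one symbol) and |LHS| ≤ |RHS|
Classification: Type 1 (Context-Sensitive)


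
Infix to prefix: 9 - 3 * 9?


'*' binds tighter: tree is (- 9 (* 3 9))
Prefix: - 9 * 3 9


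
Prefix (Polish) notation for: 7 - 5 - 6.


left-to-right (same/higher precedence on left): tree is (- (- 7 5) 6)
Prefix: - - 7 5 6


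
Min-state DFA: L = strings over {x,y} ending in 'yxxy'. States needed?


Track the longest suffix of input matching a prefix of 'yxxy': 5 classes (prefixes of length 0..4)
Minimal DFA: 5 states


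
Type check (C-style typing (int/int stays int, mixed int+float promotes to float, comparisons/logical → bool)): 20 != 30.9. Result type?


Operand types: int != float
Rule: comparison yields bool
Result type: bool


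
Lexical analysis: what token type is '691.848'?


Pattern: digits with a decimal point
Type: FLOAT_LITERAL


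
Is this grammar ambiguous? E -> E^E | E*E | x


'x^x*x' has two parse trees (no precedence encoded between ^ and *)
Ambiguous


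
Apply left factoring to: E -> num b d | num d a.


Common prefix: 'num'
Factored: E -> num E', E' -> b d | d a


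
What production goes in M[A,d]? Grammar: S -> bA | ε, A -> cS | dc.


For [A, d]: 'd' ∈ FIRST(dc)
Entry: A -> dc


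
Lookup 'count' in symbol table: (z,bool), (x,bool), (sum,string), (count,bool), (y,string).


Lookup 'count' → type bool


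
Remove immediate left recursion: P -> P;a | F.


Left-recursive alternatives: P;a; non-recursive: F
Introduce P': P -> FP', P' -> ;aP' | ε


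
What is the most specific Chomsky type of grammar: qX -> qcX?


LHS has context (more than one symbol) and |LHS| ≤ |RHS|
Classification: Type 1 (Context-Sensitive)


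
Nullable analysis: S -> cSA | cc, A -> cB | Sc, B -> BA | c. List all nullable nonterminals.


A nonterminal is nullable iff some alternative derives ε (directly, or every symbol in it is nullable)
Nullable: {}


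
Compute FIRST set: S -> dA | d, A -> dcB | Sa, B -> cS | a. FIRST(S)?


Per alternative of S: FIRST(dA) = {d}; FIRST(d) = {d}
FIRST(S) = {d}


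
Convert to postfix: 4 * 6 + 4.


Left to right (same or higher precedence on left)
Postfix: 4 6 * 4 +


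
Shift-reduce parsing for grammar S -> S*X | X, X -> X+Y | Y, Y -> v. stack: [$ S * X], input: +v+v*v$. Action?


'+' can extend X; shift to build X -> X+Y
Action: shift


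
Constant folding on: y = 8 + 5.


8 + 5 = 13 at compile time
Optimized: y = 13


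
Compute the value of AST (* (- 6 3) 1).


Evaluate inner: (- 6 3) = 3
Evaluate root: (* 3 1) = 3
Result: 3


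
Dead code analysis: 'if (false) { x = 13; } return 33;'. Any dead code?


condition is constant false, so the whole block is unreachable
Dead: 'if (false) { x = 13; }'


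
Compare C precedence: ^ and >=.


'>=' is relational (level 7); '^' is bitwise XOR (level 4)
Higher level binds tighter
'>=' has higher precedence than '^'


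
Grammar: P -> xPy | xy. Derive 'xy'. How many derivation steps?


Derivation: P => xy
Steps: 1


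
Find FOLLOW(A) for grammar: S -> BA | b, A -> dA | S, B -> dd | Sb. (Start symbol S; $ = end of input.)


$ ∈ FOLLOW(S). For each A -> αBβ: add FIRST(β)\{ε} to FOLLOW(B); if β nullable, add FOLLOW(A).
FOLLOW(A) = {$, b}


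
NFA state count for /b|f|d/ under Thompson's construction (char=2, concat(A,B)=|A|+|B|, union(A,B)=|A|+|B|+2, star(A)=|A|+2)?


Syntax tree has 3 char leaf(s), 2 union(s), 0 star(s)
chars contribute 3×2 = 6; each union adds +2; each star adds +2
Total: 6 + 4 + 0 = 10 states


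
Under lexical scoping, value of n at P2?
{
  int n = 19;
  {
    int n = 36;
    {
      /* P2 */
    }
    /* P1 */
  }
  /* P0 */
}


P2's block does not declare n; resolves to the enclosing declaration at depth 1
n = 36


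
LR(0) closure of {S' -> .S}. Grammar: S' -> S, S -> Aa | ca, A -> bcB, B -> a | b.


Start: S' -> .S
For each item with dot before a nonterminal B, add B -> .γ for every B-production
Closure: [S' -> .S, S -> .Aa, S -> .ca, A -> .bcB]


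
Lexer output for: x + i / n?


Scan left to right, longest-match per lexeme
Tokens: ID(x), OP(+), ID(i), OP(/), ID(n)


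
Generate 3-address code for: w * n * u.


Break into single-operator statements:
t1 = w * n
t2 = t1 * u


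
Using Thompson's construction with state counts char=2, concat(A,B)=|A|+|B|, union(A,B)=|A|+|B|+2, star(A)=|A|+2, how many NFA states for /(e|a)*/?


Syntax tree has 2 char leaf(s), 1 union(s), 1 star(s)
chars contribute 2×2 = 4; each union adds +2; each star adds +2
Total: 4 + 2 + 2 = 8 states


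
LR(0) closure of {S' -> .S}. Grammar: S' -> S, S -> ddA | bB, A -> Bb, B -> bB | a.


Start: S' -> .S
For each item with dot before a nonterminal B, add B -> .γ for every B-production
Closure: [S' -> .S, S -> .ddA, S -> .bB]


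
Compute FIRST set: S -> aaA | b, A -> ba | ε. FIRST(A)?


Per alternative of A: FIRST(ba) = {b}; FIRST(ε) = {ε}
FIRST(A) = {b, ε}


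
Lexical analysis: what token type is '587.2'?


Pattern: digits with a decimal point
Type: FLOAT_LITERAL


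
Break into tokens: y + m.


Scan left to right, longest-match per lexeme
Tokens: ID(y), OP(+), ID(m)


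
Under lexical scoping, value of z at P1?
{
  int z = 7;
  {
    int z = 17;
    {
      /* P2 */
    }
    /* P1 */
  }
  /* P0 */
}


z declared in the same block as P1
z = 17


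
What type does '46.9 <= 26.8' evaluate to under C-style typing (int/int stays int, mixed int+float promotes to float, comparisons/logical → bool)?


Operand types: float <= float
Rule: comparison yields bool
Result type: bool


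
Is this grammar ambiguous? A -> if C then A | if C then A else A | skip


dangling else: 'if C then if C then skip else skip' parses two ways
Ambiguous


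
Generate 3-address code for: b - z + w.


Break into single-operator statements:
t1 = b - z
t2 = t1 + w


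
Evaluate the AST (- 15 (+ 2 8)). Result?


Evaluate inner: (+ 2 8) = 10
Evaluate root: (- 15 10) = 5
Result: 5


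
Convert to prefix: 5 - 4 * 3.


'*' binds tighter: tree is (- 5 (* 4 3))
Prefix: - 5 * 4 3


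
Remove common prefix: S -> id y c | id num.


Common prefix: 'id'
Factored: S -> id S', S' -> y c | num


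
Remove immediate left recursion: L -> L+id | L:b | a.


Left-recursive alternatives: L+id, L:b; non-recursive: a
Introduce L': L -> aL', L' -> +idL' | :bL' | ε


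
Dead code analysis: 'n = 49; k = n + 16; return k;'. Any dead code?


n is read by k's definition; k is returned
No dead code


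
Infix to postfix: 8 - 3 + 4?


Left to right (same or higher precedence on left)
Postfix: 8 3 - 4 +


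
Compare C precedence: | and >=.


'>=' is relational (level 7); '|' is bitwise OR (level 3)
Higher level binds tighter
'>=' has higher precedence than '|'


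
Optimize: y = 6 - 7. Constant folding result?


6 - 7 = -1 at compile time
Optimized: y = -1


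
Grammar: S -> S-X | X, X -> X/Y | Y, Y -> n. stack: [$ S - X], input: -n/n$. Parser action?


handle 'S-X' on top; lookahead ∈ FOLLOW(S) = {-, $}
Action: reduce (S -> S-X)


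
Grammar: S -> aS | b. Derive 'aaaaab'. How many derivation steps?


Derivation: S => aS => aaS => aaaS => aaaaS => aaaaaS => aaaaab
Steps: 6


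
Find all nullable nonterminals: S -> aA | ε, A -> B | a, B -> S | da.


A nonterminal is nullable iff some alternative derives ε (directly, or every symbol in it is nullable)
Nullable: {A, B, S}


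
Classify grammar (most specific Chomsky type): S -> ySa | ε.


Single nonterminal LHS, but y^n a^n is not regular
Classification: Type 2 (Context-Free)


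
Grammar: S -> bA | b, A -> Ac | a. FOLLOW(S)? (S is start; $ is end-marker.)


$ ∈ FOLLOW(S). For each A -> αBβ: add FIRST(β)\{ε} to FOLLOW(B); if β nullable, add FOLLOW(A).
FOLLOW(S) = {$}


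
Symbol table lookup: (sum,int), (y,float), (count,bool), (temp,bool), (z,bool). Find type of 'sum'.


Lookup 'sum' → type int


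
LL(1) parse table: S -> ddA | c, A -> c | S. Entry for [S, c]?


For [S, c]: 'c' ∈ FIRST(c)
Entry: S -> c


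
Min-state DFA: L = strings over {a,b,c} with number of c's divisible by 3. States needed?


Track (count of c) mod 3: states 0..2, accept at 0
Minimal DFA: 3 states


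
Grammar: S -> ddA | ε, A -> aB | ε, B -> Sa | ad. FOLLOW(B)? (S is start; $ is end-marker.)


$ ∈ FOLLOW(S). For each A -> αBβ: add FIRST(β)\{ε} to FOLLOW(B); if β nullable, add FOLLOW(A).
FOLLOW(B) = {$, a}


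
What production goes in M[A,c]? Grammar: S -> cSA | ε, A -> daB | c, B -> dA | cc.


For [A, c]: 'c' ∈ FIRST(c)
Entry: A -> c


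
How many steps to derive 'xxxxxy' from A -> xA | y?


Derivation: A => xA => xxA => xxxA => xxxxA => xxxxxA => xxxxxy
Steps: 6


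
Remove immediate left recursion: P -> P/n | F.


Left-recursive alternatives: P/n; non-recursive: F
Introduce P': P -> FP', P' -> /nP' | ε


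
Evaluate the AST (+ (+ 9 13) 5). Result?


Evaluate inner: (+ 9 13) = 22
Evaluate root: (+ 22 5) = 27
Result: 27


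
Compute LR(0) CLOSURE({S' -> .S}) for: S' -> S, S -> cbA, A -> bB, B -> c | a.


Start: S' -> .S
For each item with dot before a nonterminal B, add B -> .γ for every B-production
Closure: [S' -> .S, S -> .cbA]


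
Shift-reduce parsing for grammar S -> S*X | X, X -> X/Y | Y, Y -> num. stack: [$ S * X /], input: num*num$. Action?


no handle; shift 'num'
Action: shift


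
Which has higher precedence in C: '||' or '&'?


'&' is bitwise AND (level 5); '||' is logical OR (level 1)
Higher level binds tighter
'&' has higher precedence than '||'


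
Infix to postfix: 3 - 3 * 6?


* has higher precedence, evaluate 3*6 first
Postfix: 3 3 6 * -


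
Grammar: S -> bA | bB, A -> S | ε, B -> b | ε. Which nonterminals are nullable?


A nonterminal is nullable iff some alternative derives ε (directly, or every symbol in it is nullable)
Nullable: {A, B}


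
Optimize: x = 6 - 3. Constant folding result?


6 - 3 = 3 at compile time
Optimized: x = 3


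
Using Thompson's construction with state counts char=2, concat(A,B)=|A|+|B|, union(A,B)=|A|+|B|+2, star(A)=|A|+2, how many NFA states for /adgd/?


Syntax tree has 4 char leaf(s), 0 union(s), 0 star(s)
chars contribute 4×2 = 8; each union adds +2; each star adds +2
Total: 8 + 0 + 0 = 8 states


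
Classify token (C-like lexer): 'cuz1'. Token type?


Pattern: letter/underscore followed by alphanumerics, not a keyword
Type: IDENTIFIER


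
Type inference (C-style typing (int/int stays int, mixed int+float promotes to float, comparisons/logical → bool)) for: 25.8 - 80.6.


Operand types: float - float
Rule: mixed int/float promotes to float; int/int stays int
Result type: float


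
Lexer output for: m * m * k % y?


Scan left to right, longest-match per lexeme
Tokens: ID(m), OP(*), ID(m), OP(*), ID(k), OP(%), ID(y)


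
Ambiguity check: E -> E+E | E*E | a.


'a+a*a' has two parse trees (no precedence encoded between + and *)
Ambiguous


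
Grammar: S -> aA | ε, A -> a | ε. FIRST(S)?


Per alternative of S: FIRST(aA) = {a}; FIRST(ε) = {ε}
FIRST(S) = {a, ε}


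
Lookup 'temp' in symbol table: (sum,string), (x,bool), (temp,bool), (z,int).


Lookup 'temp' → type bool


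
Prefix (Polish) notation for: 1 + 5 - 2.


left-to-right (same/higher precedence on left): tree is (- (+ 1 5) 2)
Prefix: - + 1 5 2


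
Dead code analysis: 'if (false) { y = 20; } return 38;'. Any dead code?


condition is constant false, so the whole block is unreachable
Dead: 'if (false) { y = 20; }'


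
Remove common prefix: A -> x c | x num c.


Common prefix: 'x'
Factored: A -> x A', A' -> c | num c


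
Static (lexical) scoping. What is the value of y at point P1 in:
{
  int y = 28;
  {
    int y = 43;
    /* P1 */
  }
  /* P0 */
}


y declared in the same block as P1
y = 43


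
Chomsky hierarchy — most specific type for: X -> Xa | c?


Left-linear: every RHS is a terminal or one nonterminal followed by a terminal
Classification: Type 3 (Regular)


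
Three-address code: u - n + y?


Break into single-operator statements:
t1 = u - n
t2 = t1 + y


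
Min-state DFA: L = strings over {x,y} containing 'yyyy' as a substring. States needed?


KMP-style automaton: 4 progress states + 1 absorbing accept = 5
Minimal DFA: 5 states


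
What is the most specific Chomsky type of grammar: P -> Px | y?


Left-linear: every RHS is a terminal or one nonterminal followed by a terminal
Classification: Type 3 (Regular)


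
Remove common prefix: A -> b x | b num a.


Common prefix: 'b'
Factored: A -> b A', A' -> x | num a


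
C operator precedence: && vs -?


'-' is additive (level 9); '&&' is logical AND (level 2)
Higher level binds tighter
'-' has higher precedence than '&&'


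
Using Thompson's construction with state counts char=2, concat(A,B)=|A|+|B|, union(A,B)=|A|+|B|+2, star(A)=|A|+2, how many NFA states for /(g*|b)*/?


Syntax tree has 2 char leaf(s), 1 union(s), 2 star(s)
chars contribute 2×2 = 4; each union adds +2; each star adds +2
Total: 4 + 2 + 4 = 10 states


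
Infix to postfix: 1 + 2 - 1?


Left to right (same or higher precedence on left)
Postfix: 1 2 + 1 -


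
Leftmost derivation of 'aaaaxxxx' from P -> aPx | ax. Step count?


Derivation: P => aPx => aaPxx => aaaPxxx => aaaaxxxx
Steps: 4


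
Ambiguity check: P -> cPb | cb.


balanced c^n…b^n: each string has a unique parse
Unambiguous


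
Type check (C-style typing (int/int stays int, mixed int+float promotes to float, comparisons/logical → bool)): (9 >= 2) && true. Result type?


Operand types: bool && bool
Rule: logical operators take bool operands and yield bool
Result type: bool


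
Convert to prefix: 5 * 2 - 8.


left-to-right (same/higher precedence on left): tree is (- (* 5 2) 8)
Prefix: - * 5 2 8


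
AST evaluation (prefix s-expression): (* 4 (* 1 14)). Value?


Evaluate inner: (* 1 14) = 14
Evaluate root: (* 4 14) = 56
Result: 56


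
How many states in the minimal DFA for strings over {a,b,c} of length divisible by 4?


Track length mod 4: states 0..3, accept at 0
Minimal DFA: 4 states


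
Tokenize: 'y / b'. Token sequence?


Scan left to right, longest-match per lexeme
Tokens: ID(y), OP(/), ID(b)


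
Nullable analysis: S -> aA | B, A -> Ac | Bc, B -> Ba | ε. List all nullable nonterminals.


A nonterminal is nullable iff some alternative derives ε (directly, or every symbol in it is nullable)
Nullable: {B, S}


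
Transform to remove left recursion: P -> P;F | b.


Left-recursive alternatives: P;F; non-recursive: b
Introduce P': P -> bP', P' -> ;FP' | ε


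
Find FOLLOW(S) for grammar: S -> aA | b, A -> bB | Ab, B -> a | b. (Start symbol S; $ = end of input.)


$ ∈ FOLLOW(S). For each A -> αBβ: add FIRST(β)\{ε} to FOLLOW(B); if β nullable, add FOLLOW(A).
FOLLOW(S) = {$}


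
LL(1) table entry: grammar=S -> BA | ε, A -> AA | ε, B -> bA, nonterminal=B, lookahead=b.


For [B, b]: 'b' ∈ FIRST(bA)
Entry: B -> bA


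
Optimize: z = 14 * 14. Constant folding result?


14 * 14 = 196 at compile time
Optimized: z = 196


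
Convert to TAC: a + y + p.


Break into single-operator statements:
t1 = a + y
t2 = t1 + p


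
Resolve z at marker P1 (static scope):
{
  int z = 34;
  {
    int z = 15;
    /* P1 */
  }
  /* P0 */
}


z declared in the same block as P1
z = 15


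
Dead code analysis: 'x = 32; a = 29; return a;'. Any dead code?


x is assigned but never read
Dead: 'x = 32'


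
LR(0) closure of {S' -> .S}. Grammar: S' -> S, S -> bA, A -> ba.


Start: S' -> .S
For each item with dot before a nonterminal B, add B -> .γ for every B-production
Closure: [S' -> .S, S -> .bA]


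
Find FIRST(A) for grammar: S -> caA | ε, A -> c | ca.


Per alternative of A: FIRST(c) = {c}; FIRST(ca) = {c}
FIRST(A) = {c}


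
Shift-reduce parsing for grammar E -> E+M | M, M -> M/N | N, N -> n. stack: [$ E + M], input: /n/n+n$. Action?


'/' can extend M; shift to build M -> M/N
Action: shift


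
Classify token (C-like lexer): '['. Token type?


Pattern: delimiter/punctuation
Type: PUNCTUATION


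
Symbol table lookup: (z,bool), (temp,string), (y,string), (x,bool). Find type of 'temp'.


Lookup 'temp' → type string


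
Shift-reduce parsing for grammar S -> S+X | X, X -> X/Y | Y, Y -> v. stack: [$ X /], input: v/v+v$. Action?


no handle; shift 'v'
Action: shift


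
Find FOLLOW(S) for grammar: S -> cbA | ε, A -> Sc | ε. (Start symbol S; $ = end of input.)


$ ∈ FOLLOW(S). For each A -> αBβ: add FIRST(β)\{ε} to FOLLOW(B); if β nullable, add FOLLOW(A).
FOLLOW(S) = {$, c}


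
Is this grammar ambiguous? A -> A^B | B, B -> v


precedence layered via separate nonterminal B: deterministic
Unambiguous


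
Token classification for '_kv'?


Pattern: letter/underscore followed by alphanumerics, not a keyword
Type: IDENTIFIER


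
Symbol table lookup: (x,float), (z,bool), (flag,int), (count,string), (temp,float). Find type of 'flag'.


Lookup 'flag' → type int


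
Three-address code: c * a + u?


Break into single-operator statements:
t1 = c * a
t2 = t1 + u


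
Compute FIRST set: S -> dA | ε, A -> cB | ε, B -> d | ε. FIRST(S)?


Per alternative of S: FIRST(dA) = {d}; FIRST(ε) = {ε}
FIRST(S) = {d, ε}


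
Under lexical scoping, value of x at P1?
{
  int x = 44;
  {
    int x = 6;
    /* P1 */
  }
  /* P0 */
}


x declared in the same block as P1
x = 6


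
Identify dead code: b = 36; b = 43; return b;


first assignment to b is overwritten before any read
Dead: 'b = 36'


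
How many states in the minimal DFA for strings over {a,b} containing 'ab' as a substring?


KMP-style automaton: 2 progress states + 1 absorbing accept = 3
Minimal DFA: 3 states


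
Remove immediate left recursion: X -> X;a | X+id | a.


Left-recursive alternatives: X;a, X+id; non-recursive: a
Introduce X': X -> aX', X' -> ;aX' | +idX' | ε


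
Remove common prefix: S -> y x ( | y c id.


Common prefix: 'y'
Factored: S -> y S', S' -> x ( | c id


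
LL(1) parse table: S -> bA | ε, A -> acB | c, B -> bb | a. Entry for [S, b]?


For [S, b]: 'b' ∈ FIRST(bA)
Entry: S -> bA


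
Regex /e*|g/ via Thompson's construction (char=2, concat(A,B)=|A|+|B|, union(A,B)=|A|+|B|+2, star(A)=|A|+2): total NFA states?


Syntax tree has 2 char leaf(s), 1 union(s), 1 star(s)
chars contribute 2×2 = 4; each union adds +2; each star adds +2
Total: 4 + 2 + 2 = 8 states


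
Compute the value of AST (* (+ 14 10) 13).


Evaluate inner: (+ 14 10) = 24
Evaluate root: (* 24 13) = 312
Result: 312


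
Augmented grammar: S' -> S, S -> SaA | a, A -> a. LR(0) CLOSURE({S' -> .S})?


Start: S' -> .S
For each item with dot before a nonterminal B, add B -> .γ for every B-production
Closure: [S' -> .S, S -> .SaA, S -> .a]


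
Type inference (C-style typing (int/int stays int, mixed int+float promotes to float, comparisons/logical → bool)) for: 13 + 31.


Operand types: int + int
Rule: mixed int/float promotes to float; int/int stays int
Result type: int


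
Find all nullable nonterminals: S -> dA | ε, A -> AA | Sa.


A nonterminal is nullable iff some alternative derives ε (directly, or every symbol in it is nullable)
Nullable: {S}


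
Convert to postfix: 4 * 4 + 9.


Left to right (same or higher precedence on left)
Postfix: 4 4 * 9 +


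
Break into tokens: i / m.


Scan left to right, longest-match per lexeme
Tokens: ID(i), OP(/), ID(m)


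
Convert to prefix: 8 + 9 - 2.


left-to-right (same/higher precedence on left): tree is (- (+ 8 9) 2)
Prefix: - + 8 9 2


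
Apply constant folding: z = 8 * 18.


8 * 18 = 144 at compile time
Optimized: z = 144


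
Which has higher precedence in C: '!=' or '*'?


'*' is multiplicative (level 10); '!=' is equality (level 6)
Higher level binds tighter
'*' has higher precedence than '!='


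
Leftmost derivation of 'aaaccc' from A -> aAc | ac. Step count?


Derivation: A => aAc => aaAcc => aaaccc
Steps: 3


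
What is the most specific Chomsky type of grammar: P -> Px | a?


Left-linear: every RHS is a terminal or one nonterminal followed by a terminal
Classification: Type 3 (Regular)


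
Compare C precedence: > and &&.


'>' is relational (level 7); '&&' is logical AND (level 2)
Higher level binds tighter
'>' has higher precedence than '&&'


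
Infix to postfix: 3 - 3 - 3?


Left to right (same or higher precedence on left)
Postfix: 3 3 - 3 -


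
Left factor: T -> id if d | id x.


Common prefix: 'id'
Factored: T -> id T', T' -> if d | x


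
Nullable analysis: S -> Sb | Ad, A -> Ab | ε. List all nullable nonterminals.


A nonterminal is nullable iff some alternative derives ε (directly, or every symbol in it is nullable)
Nullable: {A}


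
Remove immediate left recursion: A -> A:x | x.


Left-recursive alternatives: A:x; non-recursive: x
Introduce A': A -> xA', A' -> :xA' | ε


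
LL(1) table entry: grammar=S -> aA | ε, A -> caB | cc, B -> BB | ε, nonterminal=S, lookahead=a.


For [S, a]: 'a' ∈ FIRST(aA)
Entry: S -> aA


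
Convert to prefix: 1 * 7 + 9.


left-to-right (same/higher precedence on left): tree is (+ (* 1 7) 9)
Prefix: + * 1 7 9


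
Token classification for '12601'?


Pattern: digits only
Type: INTEGER_LITERAL


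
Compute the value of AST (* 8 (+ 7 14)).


Evaluate inner: (+ 7 14) = 21
Evaluate root: (* 8 21) = 168
Result: 168


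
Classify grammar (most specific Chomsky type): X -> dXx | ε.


Single nonterminal LHS, but d^n x^n is not regular
Classification: Type 2 (Context-Free)


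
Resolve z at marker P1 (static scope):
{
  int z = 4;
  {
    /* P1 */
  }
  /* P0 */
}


P1's block does not declare z; resolves to the enclosing declaration at depth 0
z = 4


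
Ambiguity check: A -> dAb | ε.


balanced d^n…b^n: each string has a unique parse
Unambiguous


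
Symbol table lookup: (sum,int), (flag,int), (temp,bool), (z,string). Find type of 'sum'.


Lookup 'sum' → type int


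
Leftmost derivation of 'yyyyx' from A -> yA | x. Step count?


Derivation: A => yA => yyA => yyyA => yyyyA => yyyyx
Steps: 5


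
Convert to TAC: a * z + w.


Break into single-operator statements:
t1 = a * z
t2 = t1 + w


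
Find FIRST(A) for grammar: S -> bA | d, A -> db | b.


Per alternative of A: FIRST(db) = {d}; FIRST(b) = {b}
FIRST(A) = {b, d}


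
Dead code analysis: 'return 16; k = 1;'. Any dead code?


statement follows a return and is unreachable
Dead: 'k = 1'


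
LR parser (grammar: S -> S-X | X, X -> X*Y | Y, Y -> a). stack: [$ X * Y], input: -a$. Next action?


handle 'X*Y' on top
Action: reduce (X -> X*Y)


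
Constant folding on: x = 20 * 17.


20 * 17 = 340 at compile time
Optimized: x = 340


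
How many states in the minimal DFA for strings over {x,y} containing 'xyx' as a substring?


KMP-style automaton: 3 progress states + 1 absorbing accept = 4
Minimal DFA: 4 states


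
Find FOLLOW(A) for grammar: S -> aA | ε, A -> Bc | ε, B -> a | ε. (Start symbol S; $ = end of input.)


$ ∈ FOLLOW(S). For each A -> αBβ: add FIRST(β)\{ε} to FOLLOW(B); if β nullable, add FOLLOW(A).
FOLLOW(A) = {$}


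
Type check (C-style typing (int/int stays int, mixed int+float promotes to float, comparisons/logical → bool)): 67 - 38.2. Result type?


Operand types: int - float
Rule: mixed int/float promotes to float; int/int stays int
Result type: float


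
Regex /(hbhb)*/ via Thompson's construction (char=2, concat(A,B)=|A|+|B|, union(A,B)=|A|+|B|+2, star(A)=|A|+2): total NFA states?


Syntax tree has 4 char leaf(s), 0 union(s), 1 star(s)
chars contribute 4×2 = 8; each union adds +2; each star adds +2
Total: 8 + 0 + 2 = 10 states


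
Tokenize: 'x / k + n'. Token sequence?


Scan left to right, longest-match per lexeme
Tokens: ID(x), OP(/), ID(k), OP(+), ID(n)


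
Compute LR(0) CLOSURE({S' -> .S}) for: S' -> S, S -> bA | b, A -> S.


Start: S' -> .S
For each item with dot before a nonterminal B, add B -> .γ for every B-production
Closure: [S' -> .S, S -> .bA, S -> .b]


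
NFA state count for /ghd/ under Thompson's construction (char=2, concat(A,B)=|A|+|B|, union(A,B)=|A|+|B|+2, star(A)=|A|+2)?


Syntax tree has 3 char leaf(s), 0 union(s), 0 star(s)
chars contribute 3×2 = 6; each union adds +2; each star adds +2
Total: 6 + 0 + 0 = 6 states


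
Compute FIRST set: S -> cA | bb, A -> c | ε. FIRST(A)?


Per alternative of A: FIRST(c) = {c}; FIRST(ε) = {ε}
FIRST(A) = {c, ε}
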